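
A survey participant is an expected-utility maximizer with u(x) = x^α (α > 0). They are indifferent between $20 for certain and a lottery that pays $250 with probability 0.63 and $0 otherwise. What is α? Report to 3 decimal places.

α ≈ 0.183

EU(lottery) = 0.63·250^α + 0.37·0 = 0.63·250^α.
Equating: 20^α = 0.63·250^α, i.e. 0.0800^α = 0.63.
Take logs: α = ln 0.63 / ln(20/250) ≈ 0.18293.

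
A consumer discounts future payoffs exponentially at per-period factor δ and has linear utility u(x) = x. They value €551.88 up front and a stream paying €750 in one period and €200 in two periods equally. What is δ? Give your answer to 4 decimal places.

δ ≈ 0.6300

The stream is worth 750δ + 200δ² today, so 750δ + 200δ² = 551.88.
So 200δ² + 750δ − 551.88 = 0.
δ = (−750 + √(750² + 4·200·551.88)) / (2·200) = (−750 + √1004004.00) / 400 ≈ 0.6300.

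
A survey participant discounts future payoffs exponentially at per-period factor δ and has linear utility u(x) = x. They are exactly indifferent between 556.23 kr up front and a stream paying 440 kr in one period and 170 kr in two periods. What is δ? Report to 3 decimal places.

δ ≈ 0.930

Equating present values: 556.23 = 440δ + 170δ².
So 170δ² + 440δ − 556.23 = 0.
By the quadratic formula (taking the positive root), δ = (−440 + √571836.40) / 340 ≈ 0.930.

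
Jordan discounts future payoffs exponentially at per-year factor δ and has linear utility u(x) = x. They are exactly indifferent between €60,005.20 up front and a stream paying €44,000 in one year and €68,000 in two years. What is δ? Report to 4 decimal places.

δ ≈ 0.6700

Present value of the stream is 44000·δ + 68000·δ². Indifference gives 44000δ + 68000δ² = 60005.20.
Rearranged: 68000δ² + 44000δ − 60005.20 = 0.
By the quadratic formula (taking the positive root), δ = (−44000 + √18257414400.00) / 136000 ≈ 0.6700.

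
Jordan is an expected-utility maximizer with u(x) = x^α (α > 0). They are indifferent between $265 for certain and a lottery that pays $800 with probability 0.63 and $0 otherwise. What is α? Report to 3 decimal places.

EU(lottery) = 0.63·800^α + 0.37·0 = 0.63·800^α.
Equating: 265^α = 0.63·800^α, i.e. 0.3312^α = 0.63.
Take logs: α = ln 0.63 / ln(265/800) ≈ 0.41818.

α ≈ 0.418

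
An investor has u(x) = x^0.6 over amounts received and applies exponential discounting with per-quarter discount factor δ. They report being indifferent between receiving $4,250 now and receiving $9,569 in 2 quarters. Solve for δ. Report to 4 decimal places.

δ ≈ 0.7839

Equating discounted utilities: u(4250) = δ^2·u(9569) ⇒ δ^2 = u(4250)/u(9569).
With u(x) = x^0.6: δ^2 = 4250^0.6/9569^0.6 = (4250/9569)^0.6 = 0.61449.
Hence δ = (0.61449)^(1/2) = 0.783893.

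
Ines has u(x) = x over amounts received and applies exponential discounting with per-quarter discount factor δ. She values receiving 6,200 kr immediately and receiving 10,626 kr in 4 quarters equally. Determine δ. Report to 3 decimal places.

Equating discounted utilities: u(6200) = δ^4·u(10626) ⇒ δ^4 = u(6200)/u(10626).
With u(x) = x: δ^4 = 6200/10626 = 0.58347.
Taking the 4th root: δ = 0.58347^(1/4) ≈ 0.874.

δ ≈ 0.874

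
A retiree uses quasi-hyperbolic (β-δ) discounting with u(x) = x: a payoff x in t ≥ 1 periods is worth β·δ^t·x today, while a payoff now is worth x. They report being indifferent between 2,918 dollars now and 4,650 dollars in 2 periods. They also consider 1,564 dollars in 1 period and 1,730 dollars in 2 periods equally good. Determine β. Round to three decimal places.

The second indifference involves only future payoffs, so β cancels: β·δ^1·1564 = β·δ^2·1730, giving δ = 1564/1730 = 0.90405.
Now use the now-vs-future pair: 2918 = β·δ^2·4650 gives β = 2918/(0.81730·4650) ≈ 0.768.

β ≈ 0.768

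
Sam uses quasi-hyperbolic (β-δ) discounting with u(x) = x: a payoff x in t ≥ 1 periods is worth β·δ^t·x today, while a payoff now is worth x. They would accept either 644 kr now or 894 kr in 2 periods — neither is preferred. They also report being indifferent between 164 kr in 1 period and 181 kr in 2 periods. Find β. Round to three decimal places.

β ≈ 0.877

Both payoffs in the second observation are in the future, so β drops out: δ^1·164 = δ^2·181 ⇒ δ = 164/181 = 0.90608.
The first indifference: 644 = β·δ^2·894, so β = 644/(δ^2·894) = 644/(0.82098·894) ≈ 0.877.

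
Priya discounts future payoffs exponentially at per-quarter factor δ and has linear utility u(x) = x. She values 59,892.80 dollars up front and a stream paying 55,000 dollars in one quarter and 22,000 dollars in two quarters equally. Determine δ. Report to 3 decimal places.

Present value of the stream is 55000·δ + 22000·δ². Indifference gives 55000δ + 22000δ² = 59892.80.
That is, 22000δ² + 55000δ − 59892.80 = 0, a quadratic in δ.
By the quadratic formula (taking the positive root), δ = (−55000 + √8295566400.00) / 44000 ≈ 0.820.

δ ≈ 0.820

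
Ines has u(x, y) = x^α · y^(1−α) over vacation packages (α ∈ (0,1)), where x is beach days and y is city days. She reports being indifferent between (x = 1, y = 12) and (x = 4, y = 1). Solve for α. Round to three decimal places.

The Cobb–Douglas utilities coincide, so 1^α·12^(1−α) = 4^α·1^(1−α).
Rearrange to (1/4)^α = (1/12)^(1−α) and take logs: α·-1.386294 = (1−α)·-2.484907.
With A = -1.386294 and B = -2.484907: α·A = (1−α)·B, so α = B/(A+B) = -2.484907/-3.871201 ≈ 0.642.

α ≈ 0.642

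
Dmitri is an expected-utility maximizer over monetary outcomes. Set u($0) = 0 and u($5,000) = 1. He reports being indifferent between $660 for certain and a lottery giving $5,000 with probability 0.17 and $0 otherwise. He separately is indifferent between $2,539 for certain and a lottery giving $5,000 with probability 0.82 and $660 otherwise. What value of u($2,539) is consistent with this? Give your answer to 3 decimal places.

The first gamble pins u($660): it must equal 0.17·1 + 0.83·0 = 0.17.
Then u($2,539) = 0.82·u($5,000) + 0.18·u($660) = 0.82·1.00 + 0.18·0.17 = 0.8506.

0.851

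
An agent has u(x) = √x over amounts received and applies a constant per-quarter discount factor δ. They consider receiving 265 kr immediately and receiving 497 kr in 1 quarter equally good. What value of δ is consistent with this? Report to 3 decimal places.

Equating discounted utilities: u(265) = δ·u(497) ⇒ δ = u(265)/u(497).
Since u(x) = √x, δ = √(265/497) = 0.73020.

δ ≈ 0.730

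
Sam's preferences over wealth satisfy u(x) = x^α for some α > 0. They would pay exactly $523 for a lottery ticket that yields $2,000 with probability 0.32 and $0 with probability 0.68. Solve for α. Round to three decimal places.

α ≈ 0.849

EU(lottery) = 0.32·2000^α + 0.68·0 = 0.32·2000^α.
Indifference: 523^α = 0.32·2000^α, so (523/2000)^α = 0.32.
Taking logs: α·ln(523/2000) = ln(0.32), so α = -1.139434 / -1.341321 ≈ 0.849.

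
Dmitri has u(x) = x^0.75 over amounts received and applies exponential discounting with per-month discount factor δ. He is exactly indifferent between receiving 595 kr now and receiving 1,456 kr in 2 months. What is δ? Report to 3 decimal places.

Equating discounted utilities: u(595) = δ^2·u(1456) ⇒ δ^2 = u(595)/u(1456).
With u(x) = x^0.75: δ^2 = 595^0.75/1456^0.75 = (595/1456)^0.75 = 0.51111.
Hence δ = (0.51111)^(1/2) = 0.71492.

δ ≈ 0.715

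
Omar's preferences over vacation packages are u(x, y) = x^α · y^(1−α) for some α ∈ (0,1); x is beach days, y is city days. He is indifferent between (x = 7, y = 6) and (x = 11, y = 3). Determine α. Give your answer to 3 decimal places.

α ≈ 0.605

The Cobb–Douglas utilities coincide, so 7^α·6^(1−α) = 11^α·3^(1−α).
Rearrange to (7/11)^α = (3/6)^(1−α) and take logs: α·-0.451985 = (1−α)·-0.693147.
Thus α·(-1.145132) = -0.693147, so α = -0.693147/-1.145132 ≈ 0.605.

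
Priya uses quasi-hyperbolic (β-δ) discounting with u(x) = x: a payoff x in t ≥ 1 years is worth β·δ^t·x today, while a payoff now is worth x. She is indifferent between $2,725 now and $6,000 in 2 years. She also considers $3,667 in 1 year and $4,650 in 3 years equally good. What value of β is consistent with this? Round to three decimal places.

β ≈ 0.576

Both payoffs in the second observation are in the future, so β drops out: δ^1·3667 = δ^3·4650 ⇒ δ^2 = 3667/4650 = 0.78860, so δ = 0.88803.
Now use the now-vs-future pair: 2725 = β·δ^2·6000 gives β = 2725/(0.78860·6000) ≈ 0.576.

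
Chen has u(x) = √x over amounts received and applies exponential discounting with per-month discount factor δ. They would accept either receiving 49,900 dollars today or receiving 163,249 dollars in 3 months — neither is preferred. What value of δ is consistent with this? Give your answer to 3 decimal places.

Equating discounted utilities: u(49900) = δ^3·u(163249) ⇒ δ^3 = u(49900)/u(163249).
Since u(x) = √x, δ^3 = √(49900/163249) = 0.55287.
Hence δ = (0.55287)^(1/3) = 0.82075.

δ ≈ 0.821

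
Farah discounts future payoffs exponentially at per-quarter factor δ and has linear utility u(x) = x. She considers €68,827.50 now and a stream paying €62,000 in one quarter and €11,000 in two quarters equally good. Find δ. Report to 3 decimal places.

δ ≈ 0.950

Present value of the stream is 62000·δ + 11000·δ². Indifference gives 62000δ + 11000δ² = 68827.50.
That is, 11000δ² + 62000δ − 68827.50 = 0, a quadratic in δ.
δ = (−62000 + √(62000² + 4·11000·68827.50)) / (2·11000) = (−62000 + √6872410000.00) / 22000 ≈ 0.950.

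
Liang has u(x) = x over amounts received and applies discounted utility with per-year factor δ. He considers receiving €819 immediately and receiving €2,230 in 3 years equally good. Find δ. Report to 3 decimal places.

δ ≈ 0.716

The payoff in 3 years is discounted by δ^3, so u(819) = δ^3·u(2230) and δ^3 = u(819)/u(2230).
With u(x) = x: δ^3 = 819/2230 = 0.36726.
Hence δ = (0.36726)^(1/3) = 0.71613.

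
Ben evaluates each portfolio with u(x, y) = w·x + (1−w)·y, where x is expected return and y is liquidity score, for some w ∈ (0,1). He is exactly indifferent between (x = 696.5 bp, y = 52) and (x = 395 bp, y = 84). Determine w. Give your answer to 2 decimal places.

w = 0.10

Indifference: w·696.5 + (1−w)·52 = w·395 + (1−w)·84.
Rearranging, 301.5·w − 32·(1−w) = 0.
So w/(1−w) = 32/301.5 = 0.1061, giving w = 32/(301.5+32) = 0.10.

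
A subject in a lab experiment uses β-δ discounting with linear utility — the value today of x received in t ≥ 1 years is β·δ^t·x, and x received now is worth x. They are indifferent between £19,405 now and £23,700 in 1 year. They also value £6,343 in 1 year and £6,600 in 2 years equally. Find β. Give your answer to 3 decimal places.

The second indifference involves only future payoffs, so β cancels: β·δ^1·6343 = β·δ^2·6600, giving δ = 6343/6600 = 0.96106.
Substituting δ into 19405 = β·δ·23700: β = 19405/(22777.136) ≈ 0.852.

β ≈ 0.852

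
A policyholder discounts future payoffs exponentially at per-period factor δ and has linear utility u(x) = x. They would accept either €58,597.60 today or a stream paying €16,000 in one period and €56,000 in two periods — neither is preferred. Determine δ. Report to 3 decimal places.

δ ≈ 0.890

The stream is worth 16000δ + 56000δ² today, so 16000δ + 56000δ² = 58597.60.
That is, 56000δ² + 16000δ − 58597.60 = 0, a quadratic in δ.
By the quadratic formula (taking the positive root), δ = (−16000 + √13381862400.00) / 112000 ≈ 0.890.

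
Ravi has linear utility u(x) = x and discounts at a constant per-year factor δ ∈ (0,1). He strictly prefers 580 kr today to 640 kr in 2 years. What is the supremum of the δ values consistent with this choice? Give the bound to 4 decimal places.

Comparing present values: 580 > δ^2·640.
So δ^2 < 580/640 = 0.90625; taking the square root of both positive sides preserves the inequality.
δ < 0.90625^(1/2) = 0.9520.

δ < 0.9520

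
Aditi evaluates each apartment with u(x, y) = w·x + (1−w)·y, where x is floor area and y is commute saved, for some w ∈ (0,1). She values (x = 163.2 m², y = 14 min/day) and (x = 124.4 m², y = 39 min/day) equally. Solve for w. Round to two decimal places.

Equating utilities: w·163.2 + (1−w)·14 = w·124.4 + (1−w)·39.
Rearranging, 38.8·w − 25·(1−w) = 0.
The marginal rate of substitution is 25/38.8, so w = 25/(38.8+25) = 0.39.

w = 0.39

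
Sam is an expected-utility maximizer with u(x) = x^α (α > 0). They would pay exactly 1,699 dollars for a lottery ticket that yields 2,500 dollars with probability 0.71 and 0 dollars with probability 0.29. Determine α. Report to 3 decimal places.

α ≈ 0.887

Since u(0) = 0, the lottery's EU is 0.71·2500^α.
Setting u(1699) equal to that: 1699^α = 0.71·2500^α ⇒ (1699/2500)^α = 0.71.
Taking logs: α·ln(1699/2500) = ln(0.71), so α = -0.342490 / -0.386251 ≈ 0.887.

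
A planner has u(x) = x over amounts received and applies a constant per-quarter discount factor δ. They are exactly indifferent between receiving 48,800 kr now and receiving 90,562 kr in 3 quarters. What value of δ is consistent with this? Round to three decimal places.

The payoff in 3 quarters is discounted by δ^3, so u(48800) = δ^3·u(90562) and δ^3 = u(48800)/u(90562).
With u(x) = x: δ^3 = 48800/90562 = 0.53886.
Hence δ = (0.53886)^(1/3) = 0.81375.

δ ≈ 0.814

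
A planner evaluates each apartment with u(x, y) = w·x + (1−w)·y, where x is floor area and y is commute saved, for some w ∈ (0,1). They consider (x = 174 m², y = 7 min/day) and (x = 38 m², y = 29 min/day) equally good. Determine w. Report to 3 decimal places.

Indifference: w·174 + (1−w)·7 = w·38 + (1−w)·29.
w·(174−38) = (1−w)·(29−7), i.e. w·136 = (1−w)·22.
So w/(1−w) = 22/136 = 0.1618, giving w = 22/(136+22) = 0.139.

w = 0.139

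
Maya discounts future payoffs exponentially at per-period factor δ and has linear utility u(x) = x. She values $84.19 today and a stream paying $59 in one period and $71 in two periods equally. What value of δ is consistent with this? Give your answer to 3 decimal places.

δ ≈ 0.750

Equating present values: 84.19 = 59δ + 71δ².
Rearranged: 71δ² + 59δ − 84.19 = 0.
δ = (−59 + √(59² + 4·71·84.19)) / (2·71) = (−59 + √27390.96) / 142 ≈ 0.750.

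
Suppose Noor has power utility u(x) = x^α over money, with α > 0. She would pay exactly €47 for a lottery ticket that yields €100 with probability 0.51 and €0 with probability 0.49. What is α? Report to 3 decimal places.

α ≈ 0.892

The lottery's expected utility is 0.51·u(100) + 0.49·u(0) = 0.51·100^α (since u(0) = 0 for α > 0).
Indifference: 47^α = 0.51·100^α, so (47/100)^α = 0.51.
Taking logs: α·ln(47/100) = ln(0.51), so α = -0.673345 / -0.755023 ≈ 0.892.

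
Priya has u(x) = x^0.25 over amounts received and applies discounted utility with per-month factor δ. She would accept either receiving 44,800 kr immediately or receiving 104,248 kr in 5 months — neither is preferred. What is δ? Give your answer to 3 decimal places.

The payoff in 5 months is discounted by δ^5, so u(44800) = δ^5·u(104248) and δ^5 = u(44800)/u(104248).
Since u(x) = x^0.25, δ^5 = (44800/104248)^0.25 = 0.42974^0.25 = 0.80966.
Hence δ = (0.80966)^(1/5) = 0.95865.

δ ≈ 0.959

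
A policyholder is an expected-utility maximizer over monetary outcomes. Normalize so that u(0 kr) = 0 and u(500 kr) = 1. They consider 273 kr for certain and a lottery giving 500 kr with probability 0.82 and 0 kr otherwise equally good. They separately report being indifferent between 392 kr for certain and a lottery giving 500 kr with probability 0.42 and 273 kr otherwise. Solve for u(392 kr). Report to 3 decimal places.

0.896

First, u(273 kr) = 0.82·u(500 kr) + 0.18·u(0 kr) = 0.82.
The second indifference gives u(392 kr) = 0.42·u(500 kr) + 0.58·u(273 kr) = 0.42·1.00 + 0.58·0.82 = 0.8956.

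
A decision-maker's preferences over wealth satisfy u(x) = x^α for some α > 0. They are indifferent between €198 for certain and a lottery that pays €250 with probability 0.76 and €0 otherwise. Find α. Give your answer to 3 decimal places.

EU(lottery) = 0.76·250^α + 0.24·0 = 0.76·250^α.
Equating: 198^α = 0.76·250^α, i.e. 0.7920^α = 0.76.
α = ln(0.76) / ln(198/250) = -0.274437/-0.233194 ≈ 1.177.

α ≈ 1.177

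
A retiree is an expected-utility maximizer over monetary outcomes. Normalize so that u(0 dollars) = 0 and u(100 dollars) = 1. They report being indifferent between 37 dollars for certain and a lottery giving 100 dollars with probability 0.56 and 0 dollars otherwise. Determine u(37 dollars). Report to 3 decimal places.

0.560

By the standard-gamble method, u(37 dollars) is just the indifference probability on the best outcome: 0.56.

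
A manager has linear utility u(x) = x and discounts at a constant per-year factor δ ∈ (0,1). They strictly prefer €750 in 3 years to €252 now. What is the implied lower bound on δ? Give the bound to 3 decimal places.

δ > 0.695

Comparing present values: 252 < δ^3·750.
So δ^3 > 252/750 = 0.33600; taking the cube root of both positive sides preserves the inequality.
δ > (252/750)^(1/3) ≈ 0.695.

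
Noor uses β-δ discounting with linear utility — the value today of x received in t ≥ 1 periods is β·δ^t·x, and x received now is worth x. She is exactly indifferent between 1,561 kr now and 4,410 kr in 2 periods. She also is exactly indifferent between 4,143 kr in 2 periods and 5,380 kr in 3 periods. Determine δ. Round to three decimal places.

Both payoffs in the second observation are in the future, so β drops out: δ^2·4143 = δ^3·5380 ⇒ δ = 4143/5380 = 0.77007.

δ ≈ 0.770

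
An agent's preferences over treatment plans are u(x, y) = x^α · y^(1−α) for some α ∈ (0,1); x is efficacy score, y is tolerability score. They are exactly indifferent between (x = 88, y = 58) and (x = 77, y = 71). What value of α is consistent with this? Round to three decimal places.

α ≈ 0.602

Indifference: 88^α · 58^(1−α) = 77^α · 71^(1−α).
Taking logs: α·ln 88 + (1−α)·ln 58 = α·ln 77 + (1−α)·ln 71, i.e. α·0.133531 = (1−α)·0.202237.
With A = 0.133531 and B = 0.202237: α·A = (1−α)·B, so α = B/(A+B) = 0.202237/0.335768 ≈ 0.602.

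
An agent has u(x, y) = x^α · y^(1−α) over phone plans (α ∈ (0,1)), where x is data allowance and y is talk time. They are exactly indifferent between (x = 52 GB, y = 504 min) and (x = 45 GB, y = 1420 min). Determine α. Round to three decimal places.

α ≈ 0.878

Indifference: 52^α · 504^(1−α) = 45^α · 1420^(1−α).
Rearrange to (52/45)^α = (1420/504)^(1−α) and take logs: α·0.144581 = (1−α)·1.035836.
So α/(1−α) = (1.035836)/(0.144581) = 7.164399, and α = 7.164399/8.164399 ≈ 0.878.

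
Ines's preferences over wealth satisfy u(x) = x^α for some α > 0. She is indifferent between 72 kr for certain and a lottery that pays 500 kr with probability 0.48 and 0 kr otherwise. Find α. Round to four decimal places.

α ≈ 0.3787

EU(lottery) = 0.48·500^α + 0.52·0 = 0.48·500^α.
Equating: 72^α = 0.48·500^α, i.e. 0.1440^α = 0.48.
α = ln(0.48) / ln(72/500) = -0.7339692/-1.9379420 ≈ 0.3787.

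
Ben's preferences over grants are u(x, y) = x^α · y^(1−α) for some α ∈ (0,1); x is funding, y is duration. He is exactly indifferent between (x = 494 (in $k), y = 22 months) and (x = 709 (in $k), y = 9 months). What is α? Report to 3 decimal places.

α ≈ 0.712

The Cobb–Douglas utilities coincide, so 494^α·22^(1−α) = 709^α·9^(1−α).
Taking logs: α·ln 494 + (1−α)·ln 22 = α·ln 709 + (1−α)·ln 9, i.e. α·-0.361320 = (1−α)·-0.893818.
Thus α·(-1.255138) = -0.893818, so α = -0.893818/-1.255138 ≈ 0.712.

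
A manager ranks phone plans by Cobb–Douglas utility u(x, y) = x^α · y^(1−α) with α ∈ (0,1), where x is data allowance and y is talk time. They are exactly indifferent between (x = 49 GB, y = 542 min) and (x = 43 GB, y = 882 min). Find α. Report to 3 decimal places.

α ≈ 0.788

The Cobb–Douglas utilities coincide, so 49^α·542^(1−α) = 43^α·882^(1−α).
Rearrange to (49/43)^α = (882/542)^(1−α) and take logs: α·0.130620 = (1−α)·0.486926.
With A = 0.130620 and B = 0.486926: α·A = (1−α)·B, so α = B/(A+B) = 0.486926/0.617546 ≈ 0.788.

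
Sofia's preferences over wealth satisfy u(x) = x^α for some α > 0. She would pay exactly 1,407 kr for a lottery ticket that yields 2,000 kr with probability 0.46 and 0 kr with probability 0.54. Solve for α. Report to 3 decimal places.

The lottery's expected utility is 0.46·u(2000) + 0.54·u(0) = 0.46·2000^α (since u(0) = 0 for α > 0).
Indifference: 1407^α = 0.46·2000^α, so (1407/2000)^α = 0.46.
Take logs: α = ln 0.46 / ln(1407/2000) ≈ 2.20801.

α ≈ 2.208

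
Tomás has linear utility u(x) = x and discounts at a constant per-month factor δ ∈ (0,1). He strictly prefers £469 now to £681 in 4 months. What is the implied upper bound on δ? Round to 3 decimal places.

Comparing present values: 469 > δ^4·681.
So δ^4 < 469/681 = 0.68869; taking the 4th root of both positive sides preserves the inequality.
δ < (469/681)^(1/4) ≈ 0.911.

δ < 0.911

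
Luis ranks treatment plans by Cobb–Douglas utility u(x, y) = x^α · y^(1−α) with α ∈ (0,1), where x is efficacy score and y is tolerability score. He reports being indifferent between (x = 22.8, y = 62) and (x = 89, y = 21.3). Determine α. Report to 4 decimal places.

Set the two utilities equal: 22.8^α·62^(1−α) = 89^α·21.3^(1−α).
(22.8/89)^α = (21.3/62)^(1−α); take logs: α·ln(22.8/89) = (1−α)·ln(21.3/62), i.e. α·-1.3618758 = (1−α)·-1.0684273.
With A = -1.3618758 and B = -1.0684273: α·A = (1−α)·B, so α = B/(A+B) = -1.0684273/-2.4303031 ≈ 0.4396.

α ≈ 0.4396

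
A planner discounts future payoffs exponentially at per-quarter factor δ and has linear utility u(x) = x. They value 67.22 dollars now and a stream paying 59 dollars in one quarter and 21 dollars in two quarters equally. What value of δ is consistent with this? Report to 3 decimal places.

Equating present values: 67.22 = 59δ + 21δ².
So 21δ² + 59δ − 67.22 = 0.
δ = (−59 + √(59² + 4·21·67.22)) / (2·21) = (−59 + √9127.48) / 42 ≈ 0.870.

δ ≈ 0.870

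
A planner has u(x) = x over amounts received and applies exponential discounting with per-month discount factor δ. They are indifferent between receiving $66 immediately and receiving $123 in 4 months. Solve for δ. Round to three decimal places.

δ ≈ 0.856

Equating discounted utilities: u(66) = δ^4·u(123) ⇒ δ^4 = u(66)/u(123).
With u(x) = x: δ^4 = 66/123 = 0.53659.
Taking the 4th root: δ = 0.53659^(1/4) ≈ 0.856.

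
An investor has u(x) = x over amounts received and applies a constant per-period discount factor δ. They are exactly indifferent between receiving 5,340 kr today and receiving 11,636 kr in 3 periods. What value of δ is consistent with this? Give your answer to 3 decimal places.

δ ≈ 0.771

Indifference means u(5340) = δ^3 · u(11636), so δ^3 = u(5340)/u(11636).
With u(x) = x: δ^3 = 5340/11636 = 0.45892.
Taking the cube root: δ = 0.45892^(1/3) ≈ 0.771.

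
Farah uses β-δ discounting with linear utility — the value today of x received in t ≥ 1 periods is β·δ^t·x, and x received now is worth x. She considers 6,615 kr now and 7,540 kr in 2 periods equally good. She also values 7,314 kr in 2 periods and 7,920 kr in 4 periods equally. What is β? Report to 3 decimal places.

β ≈ 0.950

From the later pair, β·δ^2·7314 = β·δ^4·7920; dividing through, δ^2 = 7314/7920 = 0.92348, so δ = 0.96098.
Now use the now-vs-future pair: 6615 = β·δ^2·7540 gives β = 6615/(0.92348·7540) ≈ 0.950.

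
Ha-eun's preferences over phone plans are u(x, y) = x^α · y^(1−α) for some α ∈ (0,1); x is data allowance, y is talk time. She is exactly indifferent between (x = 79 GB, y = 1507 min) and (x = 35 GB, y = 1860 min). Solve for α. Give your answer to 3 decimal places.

The Cobb–Douglas utilities coincide, so 79^α·1507^(1−α) = 35^α·1860^(1−α).
Taking logs: α·ln 79 + (1−α)·ln 1507 = α·ln 35 + (1−α)·ln 1860, i.e. α·0.814100 = (1−α)·0.210456.
So α/(1−α) = (0.210456)/(0.814100) = 0.258514, and α = 0.258514/1.258514 ≈ 0.205.

α ≈ 0.205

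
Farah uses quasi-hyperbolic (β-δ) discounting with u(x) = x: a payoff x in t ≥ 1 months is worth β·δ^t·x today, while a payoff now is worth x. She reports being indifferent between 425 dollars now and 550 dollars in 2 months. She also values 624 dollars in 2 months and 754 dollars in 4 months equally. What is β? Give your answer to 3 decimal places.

Both payoffs in the second observation are in the future, so β drops out: δ^2·624 = δ^4·754 ⇒ δ^2 = 624/754 = 0.82759, so δ = 0.90972.
The first indifference: 425 = β·δ^2·550, so β = 425/(δ^2·550) = 425/(0.82759·550) ≈ 0.934.

β ≈ 0.934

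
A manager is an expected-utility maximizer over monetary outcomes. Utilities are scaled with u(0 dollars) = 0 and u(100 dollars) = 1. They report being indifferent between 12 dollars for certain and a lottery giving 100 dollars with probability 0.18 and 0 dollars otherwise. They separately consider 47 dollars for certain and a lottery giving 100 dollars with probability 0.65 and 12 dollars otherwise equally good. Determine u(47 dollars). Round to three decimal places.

The first gamble pins u(12 dollars): it must equal 0.18·1 + 0.82·0 = 0.18.
The second indifference gives u(47 dollars) = 0.65·u(100 dollars) + 0.35·u(12 dollars) = 0.65·1.00 + 0.35·0.18 = 0.7130.

0.713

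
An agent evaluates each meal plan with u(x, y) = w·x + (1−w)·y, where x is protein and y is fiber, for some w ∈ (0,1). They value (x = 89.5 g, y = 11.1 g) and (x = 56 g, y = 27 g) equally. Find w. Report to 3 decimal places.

u(89.5,11.1) = u(56,27) means w·89.5 + (1−w)·11.1 = w·56 + (1−w)·27.
w·(89.5−56) = (1−w)·(27−11.1), i.e. w·33.5 = (1−w)·15.9.
The marginal rate of substitution is 15.9/33.5, so w = 15.9/(33.5+15.9) = 0.322.

w = 0.322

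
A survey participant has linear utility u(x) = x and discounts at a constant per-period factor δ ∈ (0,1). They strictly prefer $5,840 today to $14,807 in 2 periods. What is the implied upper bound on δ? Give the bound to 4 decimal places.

δ < 0.6280

The preference means 5840 > δ^2·14807.
Hence δ^2 < 5840/14807 = 0.39441, and x ↦ x^(1/2) is increasing on (0,∞).
δ < (5840/14807)^(1/2) ≈ 0.6280.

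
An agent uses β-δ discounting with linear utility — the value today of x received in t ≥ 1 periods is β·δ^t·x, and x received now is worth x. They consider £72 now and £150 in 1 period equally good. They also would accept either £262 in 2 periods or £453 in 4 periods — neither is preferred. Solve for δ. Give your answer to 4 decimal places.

δ ≈ 0.7605

From the later pair, β·δ^2·262 = β·δ^4·453; dividing through, δ^2 = 262/453 = 0.57837, so δ = 0.76050.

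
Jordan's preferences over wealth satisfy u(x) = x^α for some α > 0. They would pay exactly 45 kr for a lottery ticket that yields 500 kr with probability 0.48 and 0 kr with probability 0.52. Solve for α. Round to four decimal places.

The lottery's expected utility is 0.48·u(500) + 0.52·u(0) = 0.48·500^α (since u(0) = 0 for α > 0).
Indifference: 45^α = 0.48·500^α, so (45/500)^α = 0.48.
Taking logs: α·ln(45/500) = ln(0.48), so α = -0.7339692 / -2.4079456 ≈ 0.3048.

α ≈ 0.3048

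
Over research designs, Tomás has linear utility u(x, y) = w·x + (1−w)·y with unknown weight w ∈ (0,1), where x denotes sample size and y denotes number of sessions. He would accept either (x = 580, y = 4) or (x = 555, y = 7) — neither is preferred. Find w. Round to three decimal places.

w = 0.107

u(580,4) = u(555,7) means w·580 + (1−w)·4 = w·555 + (1−w)·7.
w·(580−555) = (1−w)·(7−4), i.e. w·25 = (1−w)·3.
The marginal rate of substitution is 3/25, so w = 3/(25+3) = 0.107.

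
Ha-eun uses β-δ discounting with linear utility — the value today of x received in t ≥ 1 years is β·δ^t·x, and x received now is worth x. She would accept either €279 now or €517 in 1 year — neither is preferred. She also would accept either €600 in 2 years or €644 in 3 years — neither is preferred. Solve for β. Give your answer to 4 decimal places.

β ≈ 0.5792

From the later pair, β·δ^2·600 = β·δ^3·644; dividing through, δ = 600/644 = 0.93168.
The first indifference: 279 = β·δ·517, so β = 279/(δ·517) = 279/(0.93168·517) ≈ 0.5792.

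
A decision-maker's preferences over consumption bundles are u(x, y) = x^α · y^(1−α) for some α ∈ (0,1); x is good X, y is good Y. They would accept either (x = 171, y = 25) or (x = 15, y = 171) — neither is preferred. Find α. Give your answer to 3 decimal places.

Indifference: 171^α · 25^(1−α) = 15^α · 171^(1−α).
Taking logs: α·ln 171 + (1−α)·ln 25 = α·ln 15 + (1−α)·ln 171, i.e. α·2.433613 = (1−α)·1.922788.
With A = 2.433613 and B = 1.922788: α·A = (1−α)·B, so α = B/(A+B) = 1.922788/4.356401 ≈ 0.441.

α ≈ 0.441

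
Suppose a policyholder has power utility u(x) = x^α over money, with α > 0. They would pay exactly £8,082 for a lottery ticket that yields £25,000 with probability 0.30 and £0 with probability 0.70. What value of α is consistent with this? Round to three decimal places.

EU(lottery) = 0.30·25000^α + 0.70·0 = 0.30·25000^α.
Equating: 8082^α = 0.30·25000^α, i.e. 0.3233^α = 0.30.
Taking logs: α·ln(8082/25000) = ln(0.30), so α = -1.203973 / -1.129236 ≈ 1.066.

α ≈ 1.066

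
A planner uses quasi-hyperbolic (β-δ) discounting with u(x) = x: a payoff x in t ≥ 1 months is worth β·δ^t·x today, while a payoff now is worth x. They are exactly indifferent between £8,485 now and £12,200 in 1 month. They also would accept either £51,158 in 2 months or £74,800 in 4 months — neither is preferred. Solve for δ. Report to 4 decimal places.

Both payoffs in the second observation are in the future, so β drops out: δ^2·51158 = δ^4·74800 ⇒ δ^2 = 51158/74800 = 0.68393, so δ = 0.82700.

δ ≈ 0.8270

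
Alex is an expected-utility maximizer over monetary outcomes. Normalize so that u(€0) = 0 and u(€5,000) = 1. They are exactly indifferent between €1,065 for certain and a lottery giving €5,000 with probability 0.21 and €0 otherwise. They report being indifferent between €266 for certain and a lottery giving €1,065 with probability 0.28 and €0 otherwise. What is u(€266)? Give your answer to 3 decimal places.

First, u(€1,065) = 0.21·u(€5,000) + 0.79·u(€0) = 0.21.
The second indifference gives u(€266) = 0.28·u(€1,065) + 0.72·u(€0) = 0.28·0.21 + 0.72·0.00 = 0.0588.

0.059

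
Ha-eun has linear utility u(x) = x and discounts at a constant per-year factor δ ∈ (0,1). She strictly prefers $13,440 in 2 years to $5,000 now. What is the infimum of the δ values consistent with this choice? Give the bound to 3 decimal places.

δ > 0.610

Comparing present values: 5000 < δ^2·13440.
Dividing by 13440: δ^2 > 0.37202. Both sides are positive, so the square root keeps the direction.
δ > 0.37202^(1/2) = 0.610.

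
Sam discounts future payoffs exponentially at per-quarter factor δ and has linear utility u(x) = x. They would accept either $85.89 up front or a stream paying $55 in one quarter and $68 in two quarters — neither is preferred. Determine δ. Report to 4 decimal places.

Present value of the stream is 55·δ + 68·δ². Indifference gives 55δ + 68δ² = 85.89.
Rearranged: 68δ² + 55δ − 85.89 = 0.
The positive root is δ = [−55 + √(55² + 4·68·85.89)] / (2·68) = (−55 + 162.441)/136 ≈ 0.7900.

δ ≈ 0.7900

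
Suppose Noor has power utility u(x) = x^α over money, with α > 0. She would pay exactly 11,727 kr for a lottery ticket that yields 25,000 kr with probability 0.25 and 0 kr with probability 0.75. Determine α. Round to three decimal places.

α ≈ 1.831

EU(lottery) = 0.25·25000^α + 0.75·0 = 0.25·25000^α.
Equating: 11727^α = 0.25·25000^α, i.e. 0.4691^α = 0.25.
Take logs: α = ln 0.25 / ln(11727/25000) ≈ 1.83134.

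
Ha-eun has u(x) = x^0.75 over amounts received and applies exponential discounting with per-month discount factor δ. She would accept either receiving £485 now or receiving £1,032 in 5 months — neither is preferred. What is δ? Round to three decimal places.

The payoff in 5 months is discounted by δ^5, so u(485) = δ^5·u(1032) and δ^5 = u(485)/u(1032).
Since u(x) = x^0.75, δ^5 = (485/1032)^0.75 = 0.46996^0.75 = 0.56761.
So δ = 0.56761^(1/5) ≈ 0.893.

δ ≈ 0.893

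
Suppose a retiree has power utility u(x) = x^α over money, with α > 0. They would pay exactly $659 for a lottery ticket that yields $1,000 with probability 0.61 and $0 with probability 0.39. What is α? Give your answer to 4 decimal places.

EU(lottery) = 0.61·1000^α + 0.39·0 = 0.61·1000^α.
Indifference: 659^α = 0.61·1000^α, so (659/1000)^α = 0.61.
Take logs: α = ln 0.61 / ln(659/1000) ≈ 1.185273.

α ≈ 1.1853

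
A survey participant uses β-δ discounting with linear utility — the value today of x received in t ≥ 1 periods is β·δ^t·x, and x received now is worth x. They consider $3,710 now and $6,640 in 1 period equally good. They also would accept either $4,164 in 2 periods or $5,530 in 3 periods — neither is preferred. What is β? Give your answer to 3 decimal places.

Both payoffs in the second observation are in the future, so β drops out: δ^2·4164 = δ^3·5530 ⇒ δ = 4164/5530 = 0.75298.
Now use the now-vs-future pair: 3710 = β·δ·6640 gives β = 3710/(0.75298·6640) ≈ 0.742.

β ≈ 0.742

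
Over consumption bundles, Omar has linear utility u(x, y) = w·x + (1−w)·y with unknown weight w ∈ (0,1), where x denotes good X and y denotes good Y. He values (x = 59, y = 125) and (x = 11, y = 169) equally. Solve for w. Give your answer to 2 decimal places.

w = 0.48

u(59,125) = u(11,169) means w·59 + (1−w)·125 = w·11 + (1−w)·169.
w·(59−11) = (1−w)·(169−125), i.e. w·48 = (1−w)·44.
Hence w = 44/(48+44) = 44/92 = 0.48.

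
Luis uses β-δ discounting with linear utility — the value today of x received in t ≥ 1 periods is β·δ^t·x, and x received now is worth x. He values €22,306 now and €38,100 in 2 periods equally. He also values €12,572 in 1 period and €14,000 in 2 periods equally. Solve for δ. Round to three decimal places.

δ ≈ 0.898

From the later pair, β·δ^1·12572 = β·δ^2·14000; dividing through, δ = 12572/14000 = 0.89800.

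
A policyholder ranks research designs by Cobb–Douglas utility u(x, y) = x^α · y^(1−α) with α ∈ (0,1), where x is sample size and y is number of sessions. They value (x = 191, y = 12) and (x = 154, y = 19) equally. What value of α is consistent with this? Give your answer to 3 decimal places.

The Cobb–Douglas utilities coincide, so 191^α·12^(1−α) = 154^α·19^(1−α).
Rearrange to (191/154)^α = (19/12)^(1−α) and take logs: α·0.215321 = (1−α)·0.459532.
Thus α·(0.674853) = 0.459532, so α = 0.459532/0.674853 ≈ 0.681.

α ≈ 0.681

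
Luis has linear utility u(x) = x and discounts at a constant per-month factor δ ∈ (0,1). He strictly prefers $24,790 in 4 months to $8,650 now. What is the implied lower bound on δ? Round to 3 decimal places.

δ > 0.769

Comparing present values: 8650 < δ^4·24790.
Hence δ^4 > 8650/24790 = 0.34893, and x ↦ x^(1/4) is increasing on (0,∞).
δ > 0.34893^(1/4) = 0.769.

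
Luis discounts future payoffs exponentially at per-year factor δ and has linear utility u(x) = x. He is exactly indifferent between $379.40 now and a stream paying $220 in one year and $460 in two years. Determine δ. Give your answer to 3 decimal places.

Equating present values: 379.40 = 220δ + 460δ².
Rearranged: 460δ² + 220δ − 379.40 = 0.
By the quadratic formula (taking the positive root), δ = (−220 + √746496.00) / 920 ≈ 0.700.

δ ≈ 0.700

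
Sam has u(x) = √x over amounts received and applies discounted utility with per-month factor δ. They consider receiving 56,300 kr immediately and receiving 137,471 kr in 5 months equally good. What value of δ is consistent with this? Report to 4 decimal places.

Equating discounted utilities: u(56300) = δ^5·u(137471) ⇒ δ^5 = u(56300)/u(137471).
Since u(x) = √x, δ^5 = √(56300/137471) = 0.63995.
So δ = 0.63995^(1/5) ≈ 0.9146.

δ ≈ 0.9146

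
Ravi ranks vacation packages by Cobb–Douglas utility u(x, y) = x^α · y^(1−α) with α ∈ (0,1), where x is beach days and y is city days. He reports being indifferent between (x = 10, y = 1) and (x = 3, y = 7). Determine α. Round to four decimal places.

Indifference: 10^α · 1^(1−α) = 3^α · 7^(1−α).
(10/3)^α = (7/1)^(1−α); take logs: α·ln(10/3) = (1−α)·ln(7/1), i.e. α·1.2039728 = (1−α)·1.9459101.
With A = 1.2039728 and B = 1.9459101: α·A = (1−α)·B, so α = B/(A+B) = 1.9459101/3.1498829 ≈ 0.6178.

α ≈ 0.6178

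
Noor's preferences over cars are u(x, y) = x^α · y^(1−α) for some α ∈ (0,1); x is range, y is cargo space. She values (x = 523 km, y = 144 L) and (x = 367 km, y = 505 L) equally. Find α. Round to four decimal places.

Set the two utilities equal: 523^α·144^(1−α) = 367^α·505^(1−α).
Taking logs: α·ln 523 + (1−α)·ln 144 = α·ln 367 + (1−α)·ln 505, i.e. α·0.3542196 = (1−α)·1.2547451.
Thus α·(1.6089647) = 1.2547451, so α = 1.2547451/1.6089647 ≈ 0.7798.

α ≈ 0.7798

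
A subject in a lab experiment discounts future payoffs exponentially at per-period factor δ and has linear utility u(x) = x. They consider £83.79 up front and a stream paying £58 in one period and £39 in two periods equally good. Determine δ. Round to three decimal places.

δ ≈ 0.900

Equating present values: 83.79 = 58δ + 39δ².
That is, 39δ² + 58δ − 83.79 = 0, a quadratic in δ.
By the quadratic formula (taking the positive root), δ = (−58 + √16435.24) / 78 ≈ 0.900.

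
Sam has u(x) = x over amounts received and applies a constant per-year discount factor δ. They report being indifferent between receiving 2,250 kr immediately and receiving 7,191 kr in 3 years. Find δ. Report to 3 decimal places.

δ ≈ 0.679

Indifference means u(2250) = δ^3 · u(7191), so δ^3 = u(2250)/u(7191).
With u(x) = x: δ^3 = 2250/7191 = 0.31289.
Hence δ = (0.31289)^(1/3) = 0.67889.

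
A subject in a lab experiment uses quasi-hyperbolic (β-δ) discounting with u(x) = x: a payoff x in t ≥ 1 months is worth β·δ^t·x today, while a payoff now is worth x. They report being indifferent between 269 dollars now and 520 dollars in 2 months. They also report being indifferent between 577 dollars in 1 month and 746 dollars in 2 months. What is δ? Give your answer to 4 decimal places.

δ ≈ 0.7735

Both payoffs in the second observation are in the future, so β drops out: δ^1·577 = δ^2·746 ⇒ δ = 577/746 = 0.77346.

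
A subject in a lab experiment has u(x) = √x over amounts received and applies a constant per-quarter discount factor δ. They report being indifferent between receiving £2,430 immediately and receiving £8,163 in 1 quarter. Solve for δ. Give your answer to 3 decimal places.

δ ≈ 0.546

Indifference means u(2430) = δ · u(8163), so δ = u(2430)/u(8163).
With u(x) = √x: δ = √2430/√8163 = √(2430/8163) = 0.54560.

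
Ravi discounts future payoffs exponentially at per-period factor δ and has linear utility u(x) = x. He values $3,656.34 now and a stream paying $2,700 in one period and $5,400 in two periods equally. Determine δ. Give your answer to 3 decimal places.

δ ≈ 0.610

The stream is worth 2700δ + 5400δ² today, so 2700δ + 5400δ² = 3656.34.
So 5400δ² + 2700δ − 3656.34 = 0.
δ = (−2700 + √(2700² + 4·5400·3656.34)) / (2·5400) = (−2700 + √86266944.00) / 10800 ≈ 0.610.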